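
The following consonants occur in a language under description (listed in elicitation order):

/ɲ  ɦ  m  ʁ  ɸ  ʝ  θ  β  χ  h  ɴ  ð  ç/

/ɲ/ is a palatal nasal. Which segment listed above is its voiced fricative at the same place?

The voiced fricative at the same place is a voiced palatal fricative — in this inventory, /ʝ/.

/ʝ/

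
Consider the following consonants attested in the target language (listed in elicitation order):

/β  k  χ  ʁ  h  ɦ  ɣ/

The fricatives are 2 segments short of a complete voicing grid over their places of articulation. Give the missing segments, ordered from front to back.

/ɸ/, /x/

place of articulation  voiceless  voiced  
bilabial          —         β       
velar             —         ɣ       
uvular            χ         ʁ       
glottal           h         ɦ       
Gaps, from front to back: bilabial lacks voiceless (/ɸ/); velar lacks voiceless (/x/).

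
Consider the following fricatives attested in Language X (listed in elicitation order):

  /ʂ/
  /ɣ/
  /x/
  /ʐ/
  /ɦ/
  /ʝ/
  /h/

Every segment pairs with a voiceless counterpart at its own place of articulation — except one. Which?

Retroflex: /ʂ/ ~ /ʐ/
Velar: /x/ ~ /ɣ/
Glottal: /h/ ~ /ɦ/
Palatal: only /ʝ/ (voiced); no voiceless partner.
So /ʝ/ is the unpaired segment.

/ʝ/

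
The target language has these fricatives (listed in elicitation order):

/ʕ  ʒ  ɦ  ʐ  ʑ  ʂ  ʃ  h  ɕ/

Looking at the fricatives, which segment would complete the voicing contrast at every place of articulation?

/ħ/

place of articulation  voiceless  voiced  
postalveolar      ʃ         ʒ       
retroflex         ʂ         ʐ       
alveolo-palatal   ɕ         ʑ       
pharyngeal        —         ʕ       
glottal           h         ɦ       
The pharyngeal row has no voiceless member, so the gap is the voiceless pharyngeal fricative /ħ/.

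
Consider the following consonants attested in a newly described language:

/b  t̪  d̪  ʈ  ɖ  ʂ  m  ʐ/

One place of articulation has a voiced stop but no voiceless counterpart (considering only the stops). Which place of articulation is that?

bilabial

place of articulation  voiceless  voiced  
bilabial          —         b       
dental            t̪        d̪      
retroflex         ʈ         ɖ       
Every place of articulation has a voiceless member except bilabial, where /p/ would be expected.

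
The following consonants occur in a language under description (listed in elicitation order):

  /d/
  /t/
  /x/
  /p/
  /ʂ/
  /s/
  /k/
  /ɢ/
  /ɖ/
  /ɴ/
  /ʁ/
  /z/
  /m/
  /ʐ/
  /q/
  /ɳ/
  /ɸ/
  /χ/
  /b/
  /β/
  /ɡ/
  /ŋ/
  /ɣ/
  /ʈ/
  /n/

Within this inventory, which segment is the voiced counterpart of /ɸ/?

/β/

/ɸ/ is a voiceless bilabial fricative.
The voiced counterpart is a voiced bilabial fricative — in this inventory, /β/.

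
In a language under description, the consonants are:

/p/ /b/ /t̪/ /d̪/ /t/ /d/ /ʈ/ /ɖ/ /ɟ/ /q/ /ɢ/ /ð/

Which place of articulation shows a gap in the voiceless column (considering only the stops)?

Voiceless: /p/ (bilabial), /t̪/ (dental), /t/ (alveolar), /ʈ/ (retroflex), /q/ (uvular).
Voiced: /b/ (bilabial), /d̪/ (dental), /d/ (alveolar), /ɖ/ (retroflex), /ɟ/ (palatal), /ɢ/ (uvular).
Every place of articulation has a voiceless member except palatal, where /c/ would be expected.

palatal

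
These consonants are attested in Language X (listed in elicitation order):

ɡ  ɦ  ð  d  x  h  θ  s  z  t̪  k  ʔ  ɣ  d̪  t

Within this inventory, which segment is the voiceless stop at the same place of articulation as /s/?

/t/

/s/ is a voiceless alveolar fricative.
The voiceless stop at the same place is a voiceless alveolar stop — in this inventory, /t/.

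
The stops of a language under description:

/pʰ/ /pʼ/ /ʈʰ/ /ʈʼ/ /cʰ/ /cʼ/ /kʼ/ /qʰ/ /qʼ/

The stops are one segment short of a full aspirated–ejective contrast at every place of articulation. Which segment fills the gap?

/kʰ/

Aspirated: /pʰ/ (bilabial), /ʈʰ/ (retroflex), /cʰ/ (palatal), /qʰ/ (uvular).
Ejective: /pʼ/ (bilabial), /ʈʼ/ (retroflex), /cʼ/ (palatal), /kʼ/ (velar), /qʼ/ (uvular).
The velar row has no aspirated member, so the gap is the aspirated velar stop /kʰ/.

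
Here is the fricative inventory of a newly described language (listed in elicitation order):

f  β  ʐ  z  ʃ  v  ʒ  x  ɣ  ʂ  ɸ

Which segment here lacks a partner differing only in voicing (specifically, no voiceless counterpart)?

Bilabial: /ɸ/ ~ /β/
Labiodental: /f/ ~ /v/
Postalveolar: /ʃ/ ~ /ʒ/
Retroflex: /ʂ/ ~ /ʐ/
Velar: /x/ ~ /ɣ/
Alveolar: only /z/ (voiced); no voiceless partner.
So /z/ is the unpaired segment.

/z/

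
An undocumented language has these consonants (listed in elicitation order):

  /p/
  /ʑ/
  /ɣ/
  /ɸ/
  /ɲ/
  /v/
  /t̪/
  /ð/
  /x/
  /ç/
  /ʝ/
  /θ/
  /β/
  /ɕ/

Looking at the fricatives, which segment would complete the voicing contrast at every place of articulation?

place of articulation  voiceless  voiced  
bilabial          ɸ         β       
labiodental       —         v       
dental            θ         ð       
alveolo-palatal   ɕ         ʑ       
palatal           ç         ʝ       
velar             x         ɣ       
The labiodental row has no voiceless member, so the gap is the voiceless labiodental fricative /f/.

/f/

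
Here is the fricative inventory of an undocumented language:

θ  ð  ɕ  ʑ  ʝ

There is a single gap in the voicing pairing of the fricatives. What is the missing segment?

/ç/

dental: voiceless /θ/, voiced /ð/.
alveolo-palatal: voiceless /ɕ/, voiced /ʑ/.
palatal: voiceless —, voiced /ʝ/.
The palatal row has no voiceless member, so the gap is the voiceless palatal fricative /ç/.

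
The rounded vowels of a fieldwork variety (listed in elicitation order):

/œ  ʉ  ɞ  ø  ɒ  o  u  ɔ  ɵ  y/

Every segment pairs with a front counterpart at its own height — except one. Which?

High: /y/ ~ /ʉ/ ~ /u/
High-mid: /ø/ ~ /ɵ/ ~ /o/
Low-mid: /œ/ ~ /ɞ/ ~ /ɔ/
Low: only /ɒ/ (back); no front partner.
So /ɒ/ is the unpaired segment.

/ɒ/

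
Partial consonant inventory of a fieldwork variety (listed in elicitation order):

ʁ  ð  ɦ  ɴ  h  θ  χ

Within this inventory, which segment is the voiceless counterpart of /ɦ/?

/h/

/ɦ/ is a voiced glottal fricative.
The voiceless counterpart is a voiceless glottal fricative — in this inventory, /h/.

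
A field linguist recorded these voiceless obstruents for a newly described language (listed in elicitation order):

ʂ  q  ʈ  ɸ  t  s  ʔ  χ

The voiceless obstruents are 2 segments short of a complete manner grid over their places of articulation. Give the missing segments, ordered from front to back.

place of articulation  stop      fricative
bilabial          —         ɸ       
alveolar          t         s       
retroflex         ʈ         ʂ       
uvular            q         χ       
glottal           ʔ         —       
Gaps, from front to back: bilabial lacks stop (/p/); glottal lacks fricative (/h/).

/p/, /h/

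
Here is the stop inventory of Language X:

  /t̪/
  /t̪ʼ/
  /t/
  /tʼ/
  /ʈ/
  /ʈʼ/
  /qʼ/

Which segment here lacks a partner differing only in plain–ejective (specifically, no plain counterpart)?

Dental: /t̪/ ~ /t̪ʼ/
Alveolar: /t/ ~ /tʼ/
Retroflex: /ʈ/ ~ /ʈʼ/
Uvular: only /qʼ/ (ejective); no plain partner.
So /qʼ/ is the unpaired segment.

/qʼ/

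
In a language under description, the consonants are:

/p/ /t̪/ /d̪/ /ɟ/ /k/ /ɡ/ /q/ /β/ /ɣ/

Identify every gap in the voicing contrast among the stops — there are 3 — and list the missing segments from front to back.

bilabial: voiceless /p/, voiced —.
dental: voiceless /t̪/, voiced /d̪/.
palatal: voiceless —, voiced /ɟ/.
velar: voiceless /k/, voiced /ɡ/.
uvular: voiceless /q/, voiced —.
Gaps, from front to back: bilabial lacks voiced (/b/); palatal lacks voiceless (/c/); uvular lacks voiced (/ɢ/).

/b/, /c/, /ɢ/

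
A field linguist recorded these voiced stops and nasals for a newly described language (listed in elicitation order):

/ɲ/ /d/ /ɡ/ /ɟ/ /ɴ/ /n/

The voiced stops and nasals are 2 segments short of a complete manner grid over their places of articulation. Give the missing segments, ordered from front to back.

Oral stop: /d/ (alveolar), /ɟ/ (palatal), /ɡ/ (velar).
Nasal: /n/ (alveolar), /ɲ/ (palatal), /ɴ/ (uvular).
Gaps, from front to back: velar lacks nasal (/ŋ/); uvular lacks oral stop (/ɢ/).

/ŋ/, /ɢ/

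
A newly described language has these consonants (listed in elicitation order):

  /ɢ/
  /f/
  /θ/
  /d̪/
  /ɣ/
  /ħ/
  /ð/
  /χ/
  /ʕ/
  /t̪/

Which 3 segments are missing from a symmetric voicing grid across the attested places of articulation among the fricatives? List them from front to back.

/v/, /x/, /ʁ/

place of articulation  voiceless  voiced  
labiodental       f         —       
dental            θ         ð       
velar             —         ɣ       
uvular            χ         —       
pharyngeal        ħ         ʕ       
Gaps, from front to back: labiodental lacks voiced (/v/); velar lacks voiceless (/x/); uvular lacks voiced (/ʁ/).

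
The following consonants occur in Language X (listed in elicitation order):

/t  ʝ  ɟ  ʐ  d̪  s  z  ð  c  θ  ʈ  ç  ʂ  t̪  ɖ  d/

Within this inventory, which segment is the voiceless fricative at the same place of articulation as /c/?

/c/ is a voiceless palatal stop.
The voiceless fricative at the same place is a voiceless palatal fricative — in this inventory, /ç/.

/ç/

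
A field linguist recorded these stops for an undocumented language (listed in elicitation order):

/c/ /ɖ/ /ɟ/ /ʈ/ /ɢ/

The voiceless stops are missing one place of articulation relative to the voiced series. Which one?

retroflex: voiceless /ʈ/, voiced /ɖ/.
palatal: voiceless /c/, voiced /ɟ/.
uvular: voiceless —, voiced /ɢ/.
Every place of articulation has a voiceless member except uvular, where /q/ would be expected.

uvular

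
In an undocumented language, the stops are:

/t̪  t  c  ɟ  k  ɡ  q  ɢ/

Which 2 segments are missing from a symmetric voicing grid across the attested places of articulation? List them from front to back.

dental: voiceless /t̪/, voiced —.
alveolar: voiceless /t/, voiced —.
palatal: voiceless /c/, voiced /ɟ/.
velar: voiceless /k/, voiced /ɡ/.
uvular: voiceless /q/, voiced /ɢ/.
Gaps, from front to back: dental lacks voiced (/d̪/); alveolar lacks voiced (/d/).

/d̪/, /d/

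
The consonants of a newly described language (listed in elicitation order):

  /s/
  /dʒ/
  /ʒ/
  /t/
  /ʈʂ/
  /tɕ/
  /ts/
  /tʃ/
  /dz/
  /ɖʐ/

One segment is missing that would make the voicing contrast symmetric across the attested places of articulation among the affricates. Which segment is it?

/dʑ/

Voiceless: /ts/ (alveolar), /tʃ/ (postalveolar), /ʈʂ/ (retroflex), /tɕ/ (alveolo-palatal).
Voiced: /dz/ (alveolar), /dʒ/ (postalveolar), /ɖʐ/ (retroflex).
The alveolo-palatal row has no voiced member, so the gap is the voiced alveolo-palatal affricate /dʑ/.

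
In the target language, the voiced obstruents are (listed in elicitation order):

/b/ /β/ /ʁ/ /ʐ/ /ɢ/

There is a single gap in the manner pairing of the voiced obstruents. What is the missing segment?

/ɖ/

place of articulation  stop      fricative
bilabial          b         β       
retroflex         —         ʐ       
uvular            ɢ         ʁ       
The retroflex row has no stop member, so the gap is the retroflex stop /ɖ/.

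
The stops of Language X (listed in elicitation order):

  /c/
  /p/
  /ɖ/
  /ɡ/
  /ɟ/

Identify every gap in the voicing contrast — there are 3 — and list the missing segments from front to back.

/b/, /ʈ/, /k/

place of articulation  voiceless  voiced  
bilabial          p         —       
retroflex         —         ɖ       
palatal           c         ɟ       
velar             —         ɡ       
Gaps, from front to back: bilabial lacks voiced (/b/); retroflex lacks voiceless (/ʈ/); velar lacks voiceless (/k/).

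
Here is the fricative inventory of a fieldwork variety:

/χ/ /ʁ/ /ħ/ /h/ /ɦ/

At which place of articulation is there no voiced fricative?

Voiceless: /χ/ (uvular), /ħ/ (pharyngeal), /h/ (glottal).
Voiced: /ʁ/ (uvular), /ɦ/ (glottal).
Every place of articulation has a voiced member except pharyngeal, where /ʕ/ would be expected.

pharyngeal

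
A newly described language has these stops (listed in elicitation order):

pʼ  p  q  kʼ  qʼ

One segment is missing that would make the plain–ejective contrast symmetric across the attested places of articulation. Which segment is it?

/k/

Plain: /p/ (bilabial), /q/ (uvular).
Ejective: /pʼ/ (bilabial), /kʼ/ (velar), /qʼ/ (uvular).
The velar row has no plain member, so the gap is the plain velar stop /k/.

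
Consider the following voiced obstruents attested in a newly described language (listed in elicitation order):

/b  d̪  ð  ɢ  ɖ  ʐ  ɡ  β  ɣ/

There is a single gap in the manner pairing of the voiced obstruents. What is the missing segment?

/ʁ/

Stop: /b/ (bilabial), /d̪/ (dental), /ɖ/ (retroflex), /ɡ/ (velar), /ɢ/ (uvular).
Fricative: /β/ (bilabial), /ð/ (dental), /ʐ/ (retroflex), /ɣ/ (velar).
The uvular row has no fricative member, so the gap is the uvular fricative /ʁ/.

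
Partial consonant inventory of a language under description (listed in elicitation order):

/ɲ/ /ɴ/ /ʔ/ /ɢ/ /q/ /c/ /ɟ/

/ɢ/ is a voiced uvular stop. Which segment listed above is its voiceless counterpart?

/q/

The voiceless counterpart is a voiceless uvular stop — in this inventory, /q/.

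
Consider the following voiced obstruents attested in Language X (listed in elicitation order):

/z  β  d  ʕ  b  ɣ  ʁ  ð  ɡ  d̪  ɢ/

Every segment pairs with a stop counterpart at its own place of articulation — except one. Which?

/ʕ/

Bilabial: /b/ ~ /β/
Dental: /d̪/ ~ /ð/
Alveolar: /d/ ~ /z/
Velar: /ɡ/ ~ /ɣ/
Uvular: /ɢ/ ~ /ʁ/
Pharyngeal: only /ʕ/ (fricative); no stop partner.
So /ʕ/ is the unpaired segment.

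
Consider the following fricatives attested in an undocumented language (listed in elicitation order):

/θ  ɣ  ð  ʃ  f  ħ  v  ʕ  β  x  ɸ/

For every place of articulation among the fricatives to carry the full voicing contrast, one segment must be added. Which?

/ʒ/

Voiceless: /ɸ/ (bilabial), /f/ (labiodental), /θ/ (dental), /ʃ/ (postalveolar), /x/ (velar), /ħ/ (pharyngeal).
Voiced: /β/ (bilabial), /v/ (labiodental), /ð/ (dental), /ɣ/ (velar), /ʕ/ (pharyngeal).
The postalveolar row has no voiced member, so the gap is the voiced postalveolar fricative /ʒ/.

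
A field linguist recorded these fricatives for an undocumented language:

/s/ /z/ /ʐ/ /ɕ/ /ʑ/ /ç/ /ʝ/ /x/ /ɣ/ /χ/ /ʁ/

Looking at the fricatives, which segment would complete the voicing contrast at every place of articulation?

/ʂ/

alveolar: voiceless /s/, voiced /z/.
retroflex: voiceless —, voiced /ʐ/.
alveolo-palatal: voiceless /ɕ/, voiced /ʑ/.
palatal: voiceless /ç/, voiced /ʝ/.
velar: voiceless /x/, voiced /ɣ/.
uvular: voiceless /χ/, voiced /ʁ/.
The retroflex row has no voiceless member, so the gap is the voiceless retroflex fricative /ʂ/.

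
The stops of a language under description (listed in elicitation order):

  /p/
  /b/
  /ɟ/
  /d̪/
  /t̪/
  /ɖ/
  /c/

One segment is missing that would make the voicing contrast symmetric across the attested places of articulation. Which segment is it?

/ʈ/

bilabial: voiceless /p/, voiced /b/.
dental: voiceless /t̪/, voiced /d̪/.
retroflex: voiceless —, voiced /ɖ/.
palatal: voiceless /c/, voiced /ɟ/.
The retroflex row has no voiceless member, so the gap is the voiceless retroflex stop /ʈ/.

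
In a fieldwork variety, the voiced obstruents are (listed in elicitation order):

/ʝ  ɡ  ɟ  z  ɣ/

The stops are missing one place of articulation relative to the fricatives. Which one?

alveolar

Stop: /ɟ/ (palatal), /ɡ/ (velar).
Fricative: /z/ (alveolar), /ʝ/ (palatal), /ɣ/ (velar).
Every place of articulation has a stop member except alveolar, where /d/ would be expected.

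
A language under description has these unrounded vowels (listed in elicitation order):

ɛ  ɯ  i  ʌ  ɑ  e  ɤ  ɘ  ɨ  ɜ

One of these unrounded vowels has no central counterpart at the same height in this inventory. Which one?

High: /i/ ~ /ɨ/ ~ /ɯ/
High-mid: /e/ ~ /ɘ/ ~ /ɤ/
Low-mid: /ɛ/ ~ /ɜ/ ~ /ʌ/
Low: only /ɑ/ (back); no central partner.
So /ɑ/ is the unpaired segment.

/ɑ/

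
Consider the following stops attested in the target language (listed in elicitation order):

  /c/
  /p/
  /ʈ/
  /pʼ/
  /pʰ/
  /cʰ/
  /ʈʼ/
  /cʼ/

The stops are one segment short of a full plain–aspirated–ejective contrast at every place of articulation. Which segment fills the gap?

Plain: /p/ (bilabial), /ʈ/ (retroflex), /c/ (palatal).
Aspirated: /pʰ/ (bilabial), /cʰ/ (palatal).
Ejective: /pʼ/ (bilabial), /ʈʼ/ (retroflex), /cʼ/ (palatal).
The retroflex row has no aspirated member, so the gap is the aspirated retroflex stop /ʈʰ/.

/ʈʰ/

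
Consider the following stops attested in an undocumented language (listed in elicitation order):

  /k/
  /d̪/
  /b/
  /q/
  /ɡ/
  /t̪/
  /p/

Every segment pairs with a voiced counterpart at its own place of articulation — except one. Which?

Bilabial: /p/ ~ /b/
Dental: /t̪/ ~ /d̪/
Velar: /k/ ~ /ɡ/
Uvular: only /q/ (voiceless); no voiced partner.
So /q/ is the unpaired segment.

/q/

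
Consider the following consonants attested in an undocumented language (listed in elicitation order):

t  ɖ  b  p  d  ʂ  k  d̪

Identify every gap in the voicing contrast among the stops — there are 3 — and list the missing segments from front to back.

place of articulation  voiceless  voiced  
bilabial          p         b       
dental            —         d̪      
alveolar          t         d       
retroflex         —         ɖ       
velar             k         —       
Gaps, from front to back: dental lacks voiceless (/t̪/); retroflex lacks voiceless (/ʈ/); velar lacks voiced (/ɡ/).

/t̪/, /ʈ/, /ɡ/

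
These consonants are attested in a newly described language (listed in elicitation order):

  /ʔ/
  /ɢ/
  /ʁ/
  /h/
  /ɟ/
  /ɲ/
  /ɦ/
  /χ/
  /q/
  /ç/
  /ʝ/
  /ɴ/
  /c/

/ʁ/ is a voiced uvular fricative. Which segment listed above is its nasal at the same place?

/ɴ/

The nasal at the same place is an uvular nasal — in this inventory, /ɴ/.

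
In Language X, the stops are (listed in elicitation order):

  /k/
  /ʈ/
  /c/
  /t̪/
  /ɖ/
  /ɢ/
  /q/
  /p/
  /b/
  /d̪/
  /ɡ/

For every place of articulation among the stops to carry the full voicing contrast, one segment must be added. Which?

place of articulation  voiceless  voiced  
bilabial          p         b       
dental            t̪        d̪      
retroflex         ʈ         ɖ       
palatal           c         —       
velar             k         ɡ       
uvular            q         ɢ       
The palatal row has no voiced member, so the gap is the voiced palatal stop /ɟ/.

/ɟ/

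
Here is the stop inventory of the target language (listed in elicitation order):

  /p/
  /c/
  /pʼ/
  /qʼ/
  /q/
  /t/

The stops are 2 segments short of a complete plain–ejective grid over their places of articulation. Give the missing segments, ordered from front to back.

bilabial: plain /p/, ejective /pʼ/.
alveolar: plain /t/, ejective —.
palatal: plain /c/, ejective —.
uvular: plain /q/, ejective /qʼ/.
Gaps, from front to back: alveolar lacks ejective (/tʼ/); palatal lacks ejective (/cʼ/).

/tʼ/, /cʼ/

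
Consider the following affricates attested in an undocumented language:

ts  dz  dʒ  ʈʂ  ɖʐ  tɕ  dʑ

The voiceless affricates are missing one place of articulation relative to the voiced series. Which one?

alveolar: voiceless /ts/, voiced /dz/.
postalveolar: voiceless —, voiced /dʒ/.
retroflex: voiceless /ʈʂ/, voiced /ɖʐ/.
alveolo-palatal: voiceless /tɕ/, voiced /dʑ/.
Every place of articulation has a voiceless member except postalveolar, where /tʃ/ would be expected.

postalveolar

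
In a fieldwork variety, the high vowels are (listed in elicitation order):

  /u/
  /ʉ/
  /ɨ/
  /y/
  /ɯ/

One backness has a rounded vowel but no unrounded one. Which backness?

front

Unrounded: /ɨ/ (central), /ɯ/ (back).
Rounded: /y/ (front), /ʉ/ (central), /u/ (back).
Every backness has an unrounded member except front, where /i/ would be expected.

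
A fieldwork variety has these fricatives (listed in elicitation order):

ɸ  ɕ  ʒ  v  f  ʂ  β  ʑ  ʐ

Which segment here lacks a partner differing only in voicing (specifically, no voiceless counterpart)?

Bilabial: /ɸ/ ~ /β/
Labiodental: /f/ ~ /v/
Retroflex: /ʂ/ ~ /ʐ/
Alveolo-palatal: /ɕ/ ~ /ʑ/
Postalveolar: only /ʒ/ (voiced); no voiceless partner.
So /ʒ/ is the unpaired segment.

/ʒ/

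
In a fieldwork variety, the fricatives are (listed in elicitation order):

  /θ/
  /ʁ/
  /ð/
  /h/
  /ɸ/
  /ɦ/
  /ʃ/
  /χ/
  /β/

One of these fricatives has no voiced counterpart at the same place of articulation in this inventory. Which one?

/ʃ/

Bilabial: /ɸ/ ~ /β/
Dental: /θ/ ~ /ð/
Uvular: /χ/ ~ /ʁ/
Glottal: /h/ ~ /ɦ/
Postalveolar: only /ʃ/ (voiceless); no voiced partner.
So /ʃ/ is the unpaired segment.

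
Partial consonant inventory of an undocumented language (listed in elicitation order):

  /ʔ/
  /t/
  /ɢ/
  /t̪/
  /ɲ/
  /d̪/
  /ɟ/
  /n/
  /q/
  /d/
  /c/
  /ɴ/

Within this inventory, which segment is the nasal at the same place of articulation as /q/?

/q/ is a voiceless uvular stop.
The nasal at the same place is an uvular nasal — in this inventory, /ɴ/.

/ɴ/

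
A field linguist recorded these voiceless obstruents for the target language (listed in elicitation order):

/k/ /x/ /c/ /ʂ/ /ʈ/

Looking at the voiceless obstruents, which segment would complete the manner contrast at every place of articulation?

/ç/

retroflex: stop /ʈ/, fricative /ʂ/.
palatal: stop /c/, fricative —.
velar: stop /k/, fricative /x/.
The palatal row has no fricative member, so the gap is the palatal fricative /ç/.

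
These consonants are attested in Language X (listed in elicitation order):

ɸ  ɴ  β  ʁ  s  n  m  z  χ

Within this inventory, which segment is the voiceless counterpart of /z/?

/s/

/z/ is a voiced alveolar fricative.
The voiceless counterpart is a voiceless alveolar fricative — in this inventory, /s/.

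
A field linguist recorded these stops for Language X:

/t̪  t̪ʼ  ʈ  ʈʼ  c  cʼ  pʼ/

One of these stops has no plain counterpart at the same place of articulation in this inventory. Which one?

Dental: /t̪/ ~ /t̪ʼ/
Retroflex: /ʈ/ ~ /ʈʼ/
Palatal: /c/ ~ /cʼ/
Bilabial: only /pʼ/ (ejective); no plain partner.
So /pʼ/ is the unpaired segment.

/pʼ/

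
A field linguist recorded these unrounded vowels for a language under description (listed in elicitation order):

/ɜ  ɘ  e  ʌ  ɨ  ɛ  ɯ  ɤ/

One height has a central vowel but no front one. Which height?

high

Front: /e/ (high-mid), /ɛ/ (low-mid).
Central: /ɨ/ (high), /ɘ/ (high-mid), /ɜ/ (low-mid).
Back: /ɯ/ (high), /ɤ/ (high-mid), /ʌ/ (low-mid).
Every height has a front member except high, where /i/ would be expected.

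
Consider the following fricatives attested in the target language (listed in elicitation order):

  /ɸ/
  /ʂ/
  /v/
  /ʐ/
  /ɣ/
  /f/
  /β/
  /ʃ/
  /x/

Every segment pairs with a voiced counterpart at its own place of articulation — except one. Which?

Bilabial: /ɸ/ ~ /β/
Labiodental: /f/ ~ /v/
Retroflex: /ʂ/ ~ /ʐ/
Velar: /x/ ~ /ɣ/
Postalveolar: only /ʃ/ (voiceless); no voiced partner.
So /ʃ/ is the unpaired segment.

/ʃ/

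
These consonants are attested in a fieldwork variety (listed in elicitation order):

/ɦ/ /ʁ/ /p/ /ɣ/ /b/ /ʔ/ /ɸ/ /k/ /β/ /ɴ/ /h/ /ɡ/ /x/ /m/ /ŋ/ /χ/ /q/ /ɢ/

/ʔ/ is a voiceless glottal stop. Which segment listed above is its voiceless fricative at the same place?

The voiceless fricative at the same place is a voiceless glottal fricative — in this inventory, /h/.

/h/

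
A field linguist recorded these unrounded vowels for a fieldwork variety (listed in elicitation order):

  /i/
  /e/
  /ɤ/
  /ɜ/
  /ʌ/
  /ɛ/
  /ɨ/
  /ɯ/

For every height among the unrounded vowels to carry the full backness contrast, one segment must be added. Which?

high: front /i/, central /ɨ/, back /ɯ/.
high-mid: front /e/, central —, back /ɤ/.
low-mid: front /ɛ/, central /ɜ/, back /ʌ/.
The high-mid row has no central member, so the gap is the high-mid central unrounded vowel /ɘ/.

/ɘ/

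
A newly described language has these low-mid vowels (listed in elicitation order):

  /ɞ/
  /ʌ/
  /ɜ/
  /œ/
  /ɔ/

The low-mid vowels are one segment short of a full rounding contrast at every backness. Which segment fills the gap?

/ɛ/

backness          unrounded  rounded 
front             —         œ       
central           ɜ         ɞ       
back              ʌ         ɔ       
The front row has no unrounded member, so the gap is the front unrounded vowel /ɛ/.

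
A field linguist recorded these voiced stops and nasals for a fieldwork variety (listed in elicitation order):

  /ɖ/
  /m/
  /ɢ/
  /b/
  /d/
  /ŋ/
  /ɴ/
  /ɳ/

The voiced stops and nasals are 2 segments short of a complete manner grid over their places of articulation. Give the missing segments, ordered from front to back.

place of articulation  oral stop  nasal   
bilabial          b         m       
alveolar          d         —       
retroflex         ɖ         ɳ       
velar             —         ŋ       
uvular            ɢ         ɴ       
Gaps, from front to back: alveolar lacks nasal (/n/); velar lacks oral stop (/ɡ/).

/n/, /ɡ/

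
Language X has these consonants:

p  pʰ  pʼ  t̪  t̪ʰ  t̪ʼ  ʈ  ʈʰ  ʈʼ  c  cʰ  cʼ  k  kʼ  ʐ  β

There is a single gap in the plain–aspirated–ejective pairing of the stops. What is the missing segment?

place of articulation  plain     aspirated  ejective
bilabial          p         pʰ        pʼ      
dental            t̪        t̪ʰ       t̪ʼ     
retroflex         ʈ         ʈʰ        ʈʼ      
palatal           c         cʰ        cʼ      
velar             k         —         kʼ      
The velar row has no aspirated member, so the gap is the aspirated velar stop /kʰ/.

/kʰ/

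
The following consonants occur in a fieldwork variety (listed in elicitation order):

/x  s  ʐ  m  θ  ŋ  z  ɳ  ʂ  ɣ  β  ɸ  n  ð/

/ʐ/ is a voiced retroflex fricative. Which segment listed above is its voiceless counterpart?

/ʂ/

The voiceless counterpart is a voiceless retroflex fricative — in this inventory, /ʂ/.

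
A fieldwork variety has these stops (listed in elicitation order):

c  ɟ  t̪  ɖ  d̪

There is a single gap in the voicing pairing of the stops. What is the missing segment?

Voiceless: /t̪/ (dental), /c/ (palatal).
Voiced: /d̪/ (dental), /ɖ/ (retroflex), /ɟ/ (palatal).
The retroflex row has no voiceless member, so the gap is the voiceless retroflex stop /ʈ/.

/ʈ/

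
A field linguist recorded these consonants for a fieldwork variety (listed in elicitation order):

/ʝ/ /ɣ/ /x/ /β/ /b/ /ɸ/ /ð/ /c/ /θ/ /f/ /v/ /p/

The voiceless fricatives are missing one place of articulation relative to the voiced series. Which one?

palatal

bilabial: voiceless /ɸ/, voiced /β/.
labiodental: voiceless /f/, voiced /v/.
dental: voiceless /θ/, voiced /ð/.
palatal: voiceless —, voiced /ʝ/.
velar: voiceless /x/, voiced /ɣ/.
Every place of articulation has a voiceless member except palatal, where /ç/ would be expected.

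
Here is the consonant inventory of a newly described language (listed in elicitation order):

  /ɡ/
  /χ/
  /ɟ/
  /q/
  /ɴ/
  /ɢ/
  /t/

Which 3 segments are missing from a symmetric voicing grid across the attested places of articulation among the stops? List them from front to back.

/d/, /c/, /k/

alveolar: voiceless /t/, voiced —.
palatal: voiceless —, voiced /ɟ/.
velar: voiceless —, voiced /ɡ/.
uvular: voiceless /q/, voiced /ɢ/.
Gaps, from front to back: alveolar lacks voiced (/d/); palatal lacks voiceless (/c/); velar lacks voiceless (/k/).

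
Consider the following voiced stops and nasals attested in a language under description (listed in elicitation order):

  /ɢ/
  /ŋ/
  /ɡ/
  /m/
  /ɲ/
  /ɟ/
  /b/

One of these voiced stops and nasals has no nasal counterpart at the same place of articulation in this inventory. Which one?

Bilabial: /b/ ~ /m/
Palatal: /ɟ/ ~ /ɲ/
Velar: /ɡ/ ~ /ŋ/
Uvular: only /ɢ/ (oral stop); no nasal partner.
So /ɢ/ is the unpaired segment.

/ɢ/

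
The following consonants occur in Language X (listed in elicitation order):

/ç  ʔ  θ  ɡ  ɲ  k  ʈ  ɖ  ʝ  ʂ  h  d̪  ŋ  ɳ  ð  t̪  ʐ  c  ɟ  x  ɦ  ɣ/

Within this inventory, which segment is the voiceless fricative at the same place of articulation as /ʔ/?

/ʔ/ is a voiceless glottal stop.
The voiceless fricative at the same place is a voiceless glottal fricative — in this inventory, /h/.

/h/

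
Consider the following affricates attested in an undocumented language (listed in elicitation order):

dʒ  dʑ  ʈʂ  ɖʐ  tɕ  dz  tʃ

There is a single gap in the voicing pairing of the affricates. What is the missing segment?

alveolar: voiceless —, voiced /dz/.
postalveolar: voiceless /tʃ/, voiced /dʒ/.
retroflex: voiceless /ʈʂ/, voiced /ɖʐ/.
alveolo-palatal: voiceless /tɕ/, voiced /dʑ/.
The alveolar row has no voiceless member, so the gap is the voiceless alveolar affricate /ts/.

/ts/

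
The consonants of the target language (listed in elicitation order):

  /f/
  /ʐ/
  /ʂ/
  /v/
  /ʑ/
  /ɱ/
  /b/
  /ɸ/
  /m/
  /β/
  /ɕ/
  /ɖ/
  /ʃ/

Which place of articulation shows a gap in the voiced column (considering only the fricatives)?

postalveolar

bilabial: voiceless /ɸ/, voiced /β/.
labiodental: voiceless /f/, voiced /v/.
postalveolar: voiceless /ʃ/, voiced —.
retroflex: voiceless /ʂ/, voiced /ʐ/.
alveolo-palatal: voiceless /ɕ/, voiced /ʑ/.
Every place of articulation has a voiced member except postalveolar, where /ʒ/ would be expected.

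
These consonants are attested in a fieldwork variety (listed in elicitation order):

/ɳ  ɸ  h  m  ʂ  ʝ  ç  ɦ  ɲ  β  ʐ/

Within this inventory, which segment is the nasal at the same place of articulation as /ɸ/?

/m/

/ɸ/ is a voiceless bilabial fricative.
The nasal at the same place is a bilabial nasal — in this inventory, /m/.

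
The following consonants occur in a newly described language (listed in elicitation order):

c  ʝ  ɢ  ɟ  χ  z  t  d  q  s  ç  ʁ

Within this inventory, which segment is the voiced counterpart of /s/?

/z/

/s/ is a voiceless alveolar fricative.
The voiced counterpart is a voiced alveolar fricative — in this inventory, /z/.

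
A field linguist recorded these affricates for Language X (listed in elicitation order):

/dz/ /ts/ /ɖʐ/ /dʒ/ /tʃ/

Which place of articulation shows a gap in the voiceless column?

Voiceless: /ts/ (alveolar), /tʃ/ (postalveolar).
Voiced: /dz/ (alveolar), /dʒ/ (postalveolar), /ɖʐ/ (retroflex).
Every place of articulation has a voiceless member except retroflex, where /ʈʂ/ would be expected.

retroflex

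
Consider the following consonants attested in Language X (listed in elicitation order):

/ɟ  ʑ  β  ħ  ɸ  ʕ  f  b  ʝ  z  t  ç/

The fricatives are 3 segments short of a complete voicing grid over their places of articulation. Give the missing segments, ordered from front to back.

bilabial: voiceless /ɸ/, voiced /β/.
labiodental: voiceless /f/, voiced —.
alveolar: voiceless —, voiced /z/.
alveolo-palatal: voiceless —, voiced /ʑ/.
palatal: voiceless /ç/, voiced /ʝ/.
pharyngeal: voiceless /ħ/, voiced /ʕ/.
Gaps, from front to back: labiodental lacks voiced (/v/); alveolar lacks voiceless (/s/); alveolo-palatal lacks voiceless (/ɕ/).

/v/, /s/, /ɕ/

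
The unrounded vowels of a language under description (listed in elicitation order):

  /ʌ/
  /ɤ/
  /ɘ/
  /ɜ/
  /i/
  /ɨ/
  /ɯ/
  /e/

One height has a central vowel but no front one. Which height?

low-mid

high: front /i/, central /ɨ/, back /ɯ/.
high-mid: front /e/, central /ɘ/, back /ɤ/.
low-mid: front —, central /ɜ/, back /ʌ/.
Every height has a front member except low-mid, where /ɛ/ would be expected.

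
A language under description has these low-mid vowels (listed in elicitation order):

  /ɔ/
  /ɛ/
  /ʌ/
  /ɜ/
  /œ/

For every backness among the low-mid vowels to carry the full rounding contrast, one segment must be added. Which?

Unrounded: /ɛ/ (front), /ɜ/ (central), /ʌ/ (back).
Rounded: /œ/ (front), /ɔ/ (back).
The central row has no rounded member, so the gap is the central rounded vowel /ɞ/.

/ɞ/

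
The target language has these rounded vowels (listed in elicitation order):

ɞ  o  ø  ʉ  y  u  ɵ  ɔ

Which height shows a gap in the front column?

Front: /y/ (high), /ø/ (high-mid).
Central: /ʉ/ (high), /ɵ/ (high-mid), /ɞ/ (low-mid).
Back: /u/ (high), /o/ (high-mid), /ɔ/ (low-mid).
Every height has a front member except low-mid, where /œ/ would be expected.

low-mid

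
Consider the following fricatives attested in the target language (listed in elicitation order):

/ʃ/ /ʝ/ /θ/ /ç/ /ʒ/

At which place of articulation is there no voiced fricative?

dental

place of articulation  voiceless  voiced  
dental            θ         —       
postalveolar      ʃ         ʒ       
palatal           ç         ʝ       
Every place of articulation has a voiced member except dental, where /ð/ would be expected.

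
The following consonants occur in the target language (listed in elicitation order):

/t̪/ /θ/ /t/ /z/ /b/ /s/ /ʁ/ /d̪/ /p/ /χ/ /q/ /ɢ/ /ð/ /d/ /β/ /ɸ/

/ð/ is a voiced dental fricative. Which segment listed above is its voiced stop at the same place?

/d̪/

The voiced stop at the same place is a voiced dental stop — in this inventory, /d̪/.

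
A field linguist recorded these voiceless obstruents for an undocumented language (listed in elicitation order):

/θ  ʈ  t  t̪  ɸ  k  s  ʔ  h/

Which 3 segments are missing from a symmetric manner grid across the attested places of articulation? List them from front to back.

/p/, /ʂ/, /x/

bilabial: stop —, fricative /ɸ/.
dental: stop /t̪/, fricative /θ/.
alveolar: stop /t/, fricative /s/.
retroflex: stop /ʈ/, fricative —.
velar: stop /k/, fricative —.
glottal: stop /ʔ/, fricative /h/.
Gaps, from front to back: bilabial lacks stop (/p/); retroflex lacks fricative (/ʂ/); velar lacks fricative (/x/).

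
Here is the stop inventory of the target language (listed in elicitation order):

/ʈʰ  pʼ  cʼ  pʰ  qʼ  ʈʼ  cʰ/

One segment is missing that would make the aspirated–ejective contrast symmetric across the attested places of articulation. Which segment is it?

/qʰ/

place of articulation  aspirated  ejective
bilabial          pʰ        pʼ      
retroflex         ʈʰ        ʈʼ      
palatal           cʰ        cʼ      
uvular            —         qʼ      
The uvular row has no aspirated member, so the gap is the aspirated uvular stop /qʰ/.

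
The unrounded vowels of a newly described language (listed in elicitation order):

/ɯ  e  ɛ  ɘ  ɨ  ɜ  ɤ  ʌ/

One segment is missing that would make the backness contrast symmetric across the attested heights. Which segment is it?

/i/

height            front     central   back    
high              —         ɨ         ɯ       
high-mid          e         ɘ         ɤ       
low-mid           ɛ         ɜ         ʌ       
The high row has no front member, so the gap is the high front unrounded vowel /i/.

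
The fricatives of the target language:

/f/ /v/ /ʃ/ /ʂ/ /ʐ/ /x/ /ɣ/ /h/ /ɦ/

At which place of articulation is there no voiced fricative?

place of articulation  voiceless  voiced  
labiodental       f         v       
postalveolar      ʃ         —       
retroflex         ʂ         ʐ       
velar             x         ɣ       
glottal           h         ɦ       
Every place of articulation has a voiced member except postalveolar, where /ʒ/ would be expected.

postalveolar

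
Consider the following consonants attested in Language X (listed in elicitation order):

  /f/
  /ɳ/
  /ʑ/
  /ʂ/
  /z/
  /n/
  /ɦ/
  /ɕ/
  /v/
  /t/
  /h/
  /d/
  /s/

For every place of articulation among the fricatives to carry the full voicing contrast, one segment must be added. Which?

place of articulation  voiceless  voiced  
labiodental       f         v       
alveolar          s         z       
retroflex         ʂ         —       
alveolo-palatal   ɕ         ʑ       
glottal           h         ɦ       
The retroflex row has no voiced member, so the gap is the voiced retroflex fricative /ʐ/.

/ʐ/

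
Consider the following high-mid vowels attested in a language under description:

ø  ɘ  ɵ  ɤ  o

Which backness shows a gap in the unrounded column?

front

backness          unrounded  rounded 
front             —         ø       
central           ɘ         ɵ       
back              ɤ         o       
Every backness has an unrounded member except front, where /e/ would be expected.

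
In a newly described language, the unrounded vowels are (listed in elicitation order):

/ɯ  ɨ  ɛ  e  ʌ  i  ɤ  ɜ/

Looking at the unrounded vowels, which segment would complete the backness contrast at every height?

/ɘ/

Front: /i/ (high), /e/ (high-mid), /ɛ/ (low-mid).
Central: /ɨ/ (high), /ɜ/ (low-mid).
Back: /ɯ/ (high), /ɤ/ (high-mid), /ʌ/ (low-mid).
The high-mid row has no central member, so the gap is the high-mid central unrounded vowel /ɘ/.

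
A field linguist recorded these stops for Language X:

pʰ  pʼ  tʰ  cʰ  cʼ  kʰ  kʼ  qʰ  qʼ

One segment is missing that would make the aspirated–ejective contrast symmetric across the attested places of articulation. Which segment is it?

/tʼ/

Aspirated: /pʰ/ (bilabial), /tʰ/ (alveolar), /cʰ/ (palatal), /kʰ/ (velar), /qʰ/ (uvular).
Ejective: /pʼ/ (bilabial), /cʼ/ (palatal), /kʼ/ (velar), /qʼ/ (uvular).
The alveolar row has no ejective member, so the gap is the ejective alveolar stop /tʼ/.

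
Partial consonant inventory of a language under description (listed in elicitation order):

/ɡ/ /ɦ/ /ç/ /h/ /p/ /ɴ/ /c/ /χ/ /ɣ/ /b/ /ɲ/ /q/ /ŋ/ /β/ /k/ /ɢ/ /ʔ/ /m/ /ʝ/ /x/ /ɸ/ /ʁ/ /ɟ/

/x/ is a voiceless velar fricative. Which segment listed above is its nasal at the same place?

The nasal at the same place is a velar nasal — in this inventory, /ŋ/.

/ŋ/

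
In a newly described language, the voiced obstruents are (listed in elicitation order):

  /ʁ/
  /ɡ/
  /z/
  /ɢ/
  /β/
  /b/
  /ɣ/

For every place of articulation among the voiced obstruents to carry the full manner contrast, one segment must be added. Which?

Stop: /b/ (bilabial), /ɡ/ (velar), /ɢ/ (uvular).
Fricative: /β/ (bilabial), /z/ (alveolar), /ɣ/ (velar), /ʁ/ (uvular).
The alveolar row has no stop member, so the gap is the alveolar stop /d/.

/d/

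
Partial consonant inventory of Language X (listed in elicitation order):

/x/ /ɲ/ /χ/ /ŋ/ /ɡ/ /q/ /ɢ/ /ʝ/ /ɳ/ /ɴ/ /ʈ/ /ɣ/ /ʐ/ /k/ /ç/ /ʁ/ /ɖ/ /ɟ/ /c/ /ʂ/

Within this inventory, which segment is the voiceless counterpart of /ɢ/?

/ɢ/ is a voiced uvular stop.
The voiceless counterpart is a voiceless uvular stop — in this inventory, /q/.

/q/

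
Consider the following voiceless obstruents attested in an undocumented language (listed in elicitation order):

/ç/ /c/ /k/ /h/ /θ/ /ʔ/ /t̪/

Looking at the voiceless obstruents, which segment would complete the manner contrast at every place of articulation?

/x/

Stop: /t̪/ (dental), /c/ (palatal), /k/ (velar), /ʔ/ (glottal).
Fricative: /θ/ (dental), /ç/ (palatal), /h/ (glottal).
The velar row has no fricative member, so the gap is the velar fricative /x/.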